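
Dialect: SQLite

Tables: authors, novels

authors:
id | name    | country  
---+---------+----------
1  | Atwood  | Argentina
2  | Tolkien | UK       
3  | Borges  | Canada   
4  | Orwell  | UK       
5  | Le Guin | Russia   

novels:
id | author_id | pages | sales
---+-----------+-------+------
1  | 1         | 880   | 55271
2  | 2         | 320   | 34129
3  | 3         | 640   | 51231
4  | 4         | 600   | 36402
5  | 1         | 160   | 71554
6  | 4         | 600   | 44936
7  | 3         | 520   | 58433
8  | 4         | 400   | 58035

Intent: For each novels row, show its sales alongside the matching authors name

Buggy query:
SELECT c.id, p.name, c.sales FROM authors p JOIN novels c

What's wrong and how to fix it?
Bug: Missing join condition: each novels row is matched to all authors rows instead of just its own

Fix: Add ON c.author_id = p.id to the JOIN

Corrected query:
SELECT c.id, p.name, c.sales FROM authors p JOIN novels c ON c.author_id = p.id

Result:
id | name    | sales
---+---------+------
1  | Atwood  | 55271
2  | Tolkien | 34129
3  | Borges  | 51231
4  | Orwell  | 36402
5  | Atwood  | 71554
6  | Orwell  | 44936
7  | Borges  | 58433
8  | Orwell  | 58035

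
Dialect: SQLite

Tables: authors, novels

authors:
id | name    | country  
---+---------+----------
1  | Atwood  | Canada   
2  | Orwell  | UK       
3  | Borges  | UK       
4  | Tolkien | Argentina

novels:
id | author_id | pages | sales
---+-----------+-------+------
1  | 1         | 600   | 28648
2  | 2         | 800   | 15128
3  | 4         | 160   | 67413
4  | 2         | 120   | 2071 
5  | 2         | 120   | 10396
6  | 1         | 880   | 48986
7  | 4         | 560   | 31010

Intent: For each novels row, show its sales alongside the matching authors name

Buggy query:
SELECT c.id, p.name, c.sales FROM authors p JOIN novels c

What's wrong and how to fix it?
Bug: Missing join condition: each novels row is matched to all authors rows instead of just its own

Fix: Specify the join condition linking the foreign key to the parent id

Corrected query:
SELECT c.id, p.name, c.sales FROM authors p JOIN novels c ON c.author_id = p.id

Result:
id | name    | sales
---+---------+------
1  | Atwood  | 28648
2  | Orwell  | 15128
3  | Tolkien | 67413
4  | Orwell  | 2071 
5  | Orwell  | 10396
6  | Atwood  | 48986
7  | Tolkien | 31010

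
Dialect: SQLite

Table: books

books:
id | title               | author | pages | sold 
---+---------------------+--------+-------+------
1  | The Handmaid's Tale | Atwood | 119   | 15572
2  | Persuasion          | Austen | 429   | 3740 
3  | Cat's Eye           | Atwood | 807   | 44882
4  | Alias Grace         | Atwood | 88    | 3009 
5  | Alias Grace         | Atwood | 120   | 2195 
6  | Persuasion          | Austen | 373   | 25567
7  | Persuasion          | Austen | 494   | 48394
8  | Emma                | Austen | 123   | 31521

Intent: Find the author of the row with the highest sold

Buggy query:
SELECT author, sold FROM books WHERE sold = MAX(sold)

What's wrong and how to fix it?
Bug: WHERE is evaluated per row; an aggregate over the whole table isn't defined there

Fix: Use a subquery: WHERE sold = (SELECT MAX(sold) FROM books)

Corrected query:
SELECT author, sold FROM books WHERE sold = (SELECT MAX(sold) FROM books)

Result:
author | sold 
-------+------
Austen | 48394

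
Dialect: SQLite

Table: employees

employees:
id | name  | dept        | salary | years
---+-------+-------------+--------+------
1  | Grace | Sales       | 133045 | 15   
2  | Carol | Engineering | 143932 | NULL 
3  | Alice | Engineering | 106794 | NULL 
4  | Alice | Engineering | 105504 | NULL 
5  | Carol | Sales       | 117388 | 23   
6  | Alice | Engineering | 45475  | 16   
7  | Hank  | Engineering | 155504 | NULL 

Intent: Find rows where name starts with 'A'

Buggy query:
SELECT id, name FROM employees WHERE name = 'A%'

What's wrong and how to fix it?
Bug: '=' compares the literal string including the % character; pattern matching needs LIKE

Fix: Replace '=' with LIKE so 'A%' is treated as a pattern

Corrected query:
SELECT id, name FROM employees WHERE name LIKE 'A%'

Result:
id | name 
---+------
3  | Alice
4  | Alice
6  | Alice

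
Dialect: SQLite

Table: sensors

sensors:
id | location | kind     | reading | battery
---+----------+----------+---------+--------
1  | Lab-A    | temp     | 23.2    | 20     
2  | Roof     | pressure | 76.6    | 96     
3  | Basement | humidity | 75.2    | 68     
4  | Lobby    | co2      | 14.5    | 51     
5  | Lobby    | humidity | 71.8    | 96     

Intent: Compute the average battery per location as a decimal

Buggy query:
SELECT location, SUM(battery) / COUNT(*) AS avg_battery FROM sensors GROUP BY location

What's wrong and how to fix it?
Bug: SUM(battery) and COUNT(*) are both integers; the division truncates the fractional part

Fix: Multiply by 1.0 (or CAST to REAL) to force floating-point division

Corrected query:
SELECT location, SUM(battery) * 1.0 / COUNT(*) AS avg_battery FROM sensors GROUP BY location

Result:
location | avg_battery
---------+------------
Basement | 68         
Lab-A    | 20         
Lobby    | 73.5       
Roof     | 96         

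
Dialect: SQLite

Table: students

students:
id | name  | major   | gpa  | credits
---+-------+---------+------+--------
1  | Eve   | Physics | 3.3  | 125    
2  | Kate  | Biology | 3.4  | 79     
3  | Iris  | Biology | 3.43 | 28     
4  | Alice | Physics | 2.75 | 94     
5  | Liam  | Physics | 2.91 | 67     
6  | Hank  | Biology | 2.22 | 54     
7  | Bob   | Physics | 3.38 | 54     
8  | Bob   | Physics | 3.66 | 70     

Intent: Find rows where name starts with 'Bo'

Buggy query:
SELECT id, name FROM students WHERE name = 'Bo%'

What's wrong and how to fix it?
Bug: Wildcards only work with LIKE; '=' treats '%' as a literal character

Fix: Use LIKE for wildcard pattern matching

Corrected query:
SELECT id, name FROM students WHERE name LIKE 'Bo%'

Result:
id | name
---+-----
7  | Bob 
8  | Bob 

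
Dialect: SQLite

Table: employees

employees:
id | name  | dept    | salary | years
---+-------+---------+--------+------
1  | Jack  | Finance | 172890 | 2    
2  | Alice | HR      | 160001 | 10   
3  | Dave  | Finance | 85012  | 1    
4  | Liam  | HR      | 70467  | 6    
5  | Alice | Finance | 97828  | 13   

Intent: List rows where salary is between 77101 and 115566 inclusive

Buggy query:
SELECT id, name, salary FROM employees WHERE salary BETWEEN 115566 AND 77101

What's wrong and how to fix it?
Bug: BETWEEN expects the lower bound first; with 115566 AND 77101 the range is empty

Fix: Write BETWEEN 77101 AND 115566

Corrected query:
SELECT id, name, salary FROM employees WHERE salary BETWEEN 77101 AND 115566

Result:
id | name  | salary
---+-------+-------
3  | Dave  | 85012 
5  | Alice | 97828 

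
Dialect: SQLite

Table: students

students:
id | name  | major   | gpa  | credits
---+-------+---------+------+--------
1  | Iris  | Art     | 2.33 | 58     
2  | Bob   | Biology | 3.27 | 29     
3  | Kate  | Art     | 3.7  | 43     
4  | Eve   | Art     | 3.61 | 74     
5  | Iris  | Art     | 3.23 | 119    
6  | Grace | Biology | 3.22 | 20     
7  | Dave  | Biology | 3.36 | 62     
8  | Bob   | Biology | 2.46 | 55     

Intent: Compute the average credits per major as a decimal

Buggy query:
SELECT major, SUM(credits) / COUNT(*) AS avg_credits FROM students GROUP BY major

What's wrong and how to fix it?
Bug: Both operands are integers, so '/' performs integer division and truncates

Fix: Multiply by 1.0 (or CAST to REAL) to force floating-point division

Corrected query:
SELECT major, SUM(credits) * 1.0 / COUNT(*) AS avg_credits FROM students GROUP BY major

Result:
major   | avg_credits
--------+------------
Art     | 73.5       
Biology | 41.5       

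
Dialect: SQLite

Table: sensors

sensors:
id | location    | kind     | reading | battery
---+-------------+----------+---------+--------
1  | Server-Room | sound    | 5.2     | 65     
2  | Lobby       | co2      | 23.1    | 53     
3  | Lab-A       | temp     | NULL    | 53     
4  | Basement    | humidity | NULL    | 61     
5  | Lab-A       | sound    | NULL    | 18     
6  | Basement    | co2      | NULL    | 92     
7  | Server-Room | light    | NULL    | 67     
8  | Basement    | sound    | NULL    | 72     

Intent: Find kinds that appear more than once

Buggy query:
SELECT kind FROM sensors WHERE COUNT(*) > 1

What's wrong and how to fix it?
Bug: WHERE can't reference COUNT(*); aggregates are computed after WHERE

Fix: GROUP BY kind, then filter groups with HAVING COUNT(*) > 1

Corrected query:
SELECT kind FROM sensors GROUP BY kind HAVING COUNT(*) > 1

Result:
kind 
-----
co2  
sound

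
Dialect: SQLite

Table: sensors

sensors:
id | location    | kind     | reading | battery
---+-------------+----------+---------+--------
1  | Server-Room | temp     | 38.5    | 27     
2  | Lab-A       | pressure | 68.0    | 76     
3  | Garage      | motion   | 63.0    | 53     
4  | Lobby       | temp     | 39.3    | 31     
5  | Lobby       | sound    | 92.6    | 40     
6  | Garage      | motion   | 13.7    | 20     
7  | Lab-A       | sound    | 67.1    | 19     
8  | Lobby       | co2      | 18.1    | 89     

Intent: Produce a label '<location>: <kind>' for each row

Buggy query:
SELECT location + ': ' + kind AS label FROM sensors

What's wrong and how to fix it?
Bug: '+' is numeric addition; on text columns SQLite converts them to 0 instead of concatenating

Fix: Use the || operator for string concatenation

Corrected query:
SELECT location || ': ' || kind AS label FROM sensors

Result:
label            
-----------------
Server-Room: temp
Lab-A: pressure  
Garage: motion   
Lobby: temp      
Lobby: sound     
Garage: motion   
Lab-A: sound     
Lobby: co2       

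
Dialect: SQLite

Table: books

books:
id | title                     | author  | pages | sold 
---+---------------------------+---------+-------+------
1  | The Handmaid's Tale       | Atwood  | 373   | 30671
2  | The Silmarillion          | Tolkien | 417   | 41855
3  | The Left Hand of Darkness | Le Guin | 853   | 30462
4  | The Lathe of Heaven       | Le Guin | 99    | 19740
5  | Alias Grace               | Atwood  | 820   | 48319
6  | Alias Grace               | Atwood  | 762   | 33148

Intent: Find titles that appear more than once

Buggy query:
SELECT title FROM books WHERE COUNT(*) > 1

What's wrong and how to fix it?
Bug: COUNT(*) is an aggregate and cannot be used in WHERE

Fix: Group first, then use HAVING for the count condition

Corrected query:
SELECT title FROM books GROUP BY title HAVING COUNT(*) > 1

Result:
title      
-----------
Alias Grace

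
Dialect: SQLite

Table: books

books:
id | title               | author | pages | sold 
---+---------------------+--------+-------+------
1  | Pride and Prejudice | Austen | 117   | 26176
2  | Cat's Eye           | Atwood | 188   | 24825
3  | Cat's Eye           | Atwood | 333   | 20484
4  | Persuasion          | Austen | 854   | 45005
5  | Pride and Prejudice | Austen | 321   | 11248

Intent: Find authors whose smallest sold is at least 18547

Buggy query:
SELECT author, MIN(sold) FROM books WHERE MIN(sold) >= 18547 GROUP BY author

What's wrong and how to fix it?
Bug: Aggregates like MIN are computed per group after WHERE runs

Fix: Replace WHERE with HAVING after the GROUP BY

Corrected query:
SELECT author, MIN(sold) FROM books GROUP BY author HAVING MIN(sold) >= 18547

Result:
author | MIN(sold)
-------+----------
Atwood | 20484    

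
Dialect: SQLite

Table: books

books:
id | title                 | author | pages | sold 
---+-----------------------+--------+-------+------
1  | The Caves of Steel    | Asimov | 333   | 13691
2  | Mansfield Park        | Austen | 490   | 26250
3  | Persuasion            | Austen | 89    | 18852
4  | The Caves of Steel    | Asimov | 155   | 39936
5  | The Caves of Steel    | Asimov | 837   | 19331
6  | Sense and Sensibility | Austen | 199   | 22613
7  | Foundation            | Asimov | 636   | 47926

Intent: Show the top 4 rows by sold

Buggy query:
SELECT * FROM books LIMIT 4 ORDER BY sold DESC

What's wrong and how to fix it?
Bug: LIMIT must come after ORDER BY

Fix: Swap the clauses: ORDER BY first, then LIMIT

Corrected query:
SELECT * FROM books ORDER BY sold DESC LIMIT 4

Result:
id | title                 | author | pages | sold 
---+-----------------------+--------+-------+------
7  | Foundation            | Asimov | 636   | 47926
4  | The Caves of Steel    | Asimov | 155   | 39936
2  | Mansfield Park        | Austen | 490   | 26250
6  | Sense and Sensibility | Austen | 199   | 22613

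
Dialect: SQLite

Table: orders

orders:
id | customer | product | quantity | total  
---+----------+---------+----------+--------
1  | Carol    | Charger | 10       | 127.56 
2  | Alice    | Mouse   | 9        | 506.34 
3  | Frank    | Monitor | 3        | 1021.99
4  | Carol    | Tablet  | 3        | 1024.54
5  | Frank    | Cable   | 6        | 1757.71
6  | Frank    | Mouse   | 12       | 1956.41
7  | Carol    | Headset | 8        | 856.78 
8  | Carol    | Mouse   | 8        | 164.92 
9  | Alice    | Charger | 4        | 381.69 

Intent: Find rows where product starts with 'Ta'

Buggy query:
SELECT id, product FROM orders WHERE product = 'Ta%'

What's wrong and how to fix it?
Bug: Wildcards only work with LIKE; '=' treats '%' as a literal character

Fix: Replace '=' with LIKE so 'Ta%' is treated as a pattern

Corrected query:
SELECT id, product FROM orders WHERE product LIKE 'Ta%'

Result:
id | product
---+--------
4  | Tablet 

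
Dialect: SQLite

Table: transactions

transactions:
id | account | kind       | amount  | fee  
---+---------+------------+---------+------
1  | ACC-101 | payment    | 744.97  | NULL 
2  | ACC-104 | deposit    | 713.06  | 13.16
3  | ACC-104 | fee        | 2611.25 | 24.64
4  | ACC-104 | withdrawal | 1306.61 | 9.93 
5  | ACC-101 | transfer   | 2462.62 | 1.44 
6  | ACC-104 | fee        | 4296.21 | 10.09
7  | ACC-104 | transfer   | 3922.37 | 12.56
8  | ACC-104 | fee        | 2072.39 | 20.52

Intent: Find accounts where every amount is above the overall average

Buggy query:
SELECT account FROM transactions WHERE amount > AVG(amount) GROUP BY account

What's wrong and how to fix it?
Bug: WHERE evaluates per row before aggregation, so AVG() is unavailable

Fix: Compute the overall average in a scalar subquery and compare each group's MIN against it in HAVING

Corrected query:
SELECT account FROM transactions GROUP BY account HAVING MIN(amount) > (SELECT AVG(amount) FROM transactions)

Result:
(no rows)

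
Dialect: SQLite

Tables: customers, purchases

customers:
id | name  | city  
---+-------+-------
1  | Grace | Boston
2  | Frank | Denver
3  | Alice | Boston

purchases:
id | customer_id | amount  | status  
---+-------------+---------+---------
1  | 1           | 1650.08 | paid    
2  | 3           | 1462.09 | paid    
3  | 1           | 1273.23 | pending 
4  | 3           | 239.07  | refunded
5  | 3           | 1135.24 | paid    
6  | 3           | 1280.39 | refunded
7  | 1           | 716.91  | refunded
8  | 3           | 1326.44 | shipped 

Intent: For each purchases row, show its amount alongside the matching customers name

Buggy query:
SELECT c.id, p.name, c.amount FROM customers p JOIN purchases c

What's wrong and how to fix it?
Bug: Missing join condition: each purchases row is matched to all customers rows instead of just its own

Fix: Add ON c.customer_id = p.id to the JOIN

Corrected query:
SELECT c.id, p.name, c.amount FROM customers p JOIN purchases c ON c.customer_id = p.id

Result:
id | name  | amount 
---+-------+--------
1  | Grace | 1650.08
2  | Alice | 1462.09
3  | Grace | 1273.23
4  | Alice | 239.07 
5  | Alice | 1135.24
6  | Alice | 1280.39
7  | Grace | 716.91 
8  | Alice | 1326.44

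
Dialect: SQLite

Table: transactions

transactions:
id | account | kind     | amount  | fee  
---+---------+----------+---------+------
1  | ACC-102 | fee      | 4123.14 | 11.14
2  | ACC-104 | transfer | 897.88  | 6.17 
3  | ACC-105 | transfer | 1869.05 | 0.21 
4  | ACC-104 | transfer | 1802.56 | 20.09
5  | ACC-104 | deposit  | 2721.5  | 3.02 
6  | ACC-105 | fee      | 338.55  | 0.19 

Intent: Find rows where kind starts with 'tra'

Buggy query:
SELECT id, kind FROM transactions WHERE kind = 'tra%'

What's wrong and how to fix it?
Bug: '=' compares the literal string including the % character; pattern matching needs LIKE

Fix: Replace '=' with LIKE so 'tra%' is treated as a pattern

Corrected query:
SELECT id, kind FROM transactions WHERE kind LIKE 'tra%'

Result:
id | kind    
---+---------
2  | transfer
3  | transfer
4  | transfer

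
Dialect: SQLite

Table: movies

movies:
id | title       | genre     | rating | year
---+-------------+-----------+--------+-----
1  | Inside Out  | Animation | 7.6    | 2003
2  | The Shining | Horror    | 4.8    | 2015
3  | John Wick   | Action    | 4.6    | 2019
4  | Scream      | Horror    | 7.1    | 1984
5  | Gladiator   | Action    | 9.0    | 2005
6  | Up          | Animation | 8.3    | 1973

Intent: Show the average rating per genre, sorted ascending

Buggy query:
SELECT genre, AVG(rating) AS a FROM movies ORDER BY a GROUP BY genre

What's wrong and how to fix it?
Bug: ORDER BY appears before GROUP BY; SQL clause order requires GROUP BY first

Fix: Move ORDER BY to the end, after GROUP BY

Corrected query:
SELECT genre, AVG(rating) AS a FROM movies GROUP BY genre ORDER BY a

Result:
genre     | a   
----------+-----
Horror    | 5.95
Action    | 6.8 
Animation | 7.95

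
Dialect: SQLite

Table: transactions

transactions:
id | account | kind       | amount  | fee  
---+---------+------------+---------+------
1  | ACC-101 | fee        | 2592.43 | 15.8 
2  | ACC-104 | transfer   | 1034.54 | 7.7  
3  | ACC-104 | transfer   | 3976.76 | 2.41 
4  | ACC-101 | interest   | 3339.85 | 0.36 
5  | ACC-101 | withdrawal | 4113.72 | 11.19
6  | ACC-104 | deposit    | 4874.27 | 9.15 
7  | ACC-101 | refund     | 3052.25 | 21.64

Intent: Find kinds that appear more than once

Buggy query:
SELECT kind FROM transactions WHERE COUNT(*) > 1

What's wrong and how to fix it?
Bug: WHERE can't reference COUNT(*); aggregates are computed after WHERE

Fix: Group first, then use HAVING for the count condition

Corrected query:
SELECT kind FROM transactions GROUP BY kind HAVING COUNT(*) > 1

Result:
kind    
--------
transfer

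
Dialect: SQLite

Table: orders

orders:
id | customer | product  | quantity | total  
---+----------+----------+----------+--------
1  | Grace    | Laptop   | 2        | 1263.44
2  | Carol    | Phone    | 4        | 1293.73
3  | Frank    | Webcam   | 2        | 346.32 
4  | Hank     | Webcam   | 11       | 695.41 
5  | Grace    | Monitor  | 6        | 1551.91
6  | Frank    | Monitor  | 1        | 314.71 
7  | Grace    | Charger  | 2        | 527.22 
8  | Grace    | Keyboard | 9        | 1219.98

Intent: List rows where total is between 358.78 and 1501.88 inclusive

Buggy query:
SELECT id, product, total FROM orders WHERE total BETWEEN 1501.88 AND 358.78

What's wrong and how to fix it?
Bug: BETWEEN expects the lower bound first; with 1501.88 AND 358.78 the range is empty

Fix: Swap the bounds so the smaller value comes first

Corrected query:
SELECT id, product, total FROM orders WHERE total BETWEEN 358.78 AND 1501.88

Result:
id | product  | total  
---+----------+--------
1  | Laptop   | 1263.44
2  | Phone    | 1293.73
4  | Webcam   | 695.41 
7  | Charger  | 527.22 
8  | Keyboard | 1219.98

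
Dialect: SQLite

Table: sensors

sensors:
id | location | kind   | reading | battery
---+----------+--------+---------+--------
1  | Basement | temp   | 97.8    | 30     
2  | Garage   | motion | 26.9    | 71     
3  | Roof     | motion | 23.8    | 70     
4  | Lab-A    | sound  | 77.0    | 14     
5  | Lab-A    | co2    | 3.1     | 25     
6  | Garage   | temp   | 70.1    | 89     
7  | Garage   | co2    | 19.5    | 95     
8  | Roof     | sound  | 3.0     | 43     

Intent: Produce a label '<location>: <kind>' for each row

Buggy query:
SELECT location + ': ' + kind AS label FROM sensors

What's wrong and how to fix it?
Bug: '+' is numeric addition; on text columns SQLite converts them to 0 instead of concatenating

Fix: Replace + with || to concatenate text

Corrected query:
SELECT location || ': ' || kind AS label FROM sensors

Result:
label         
--------------
Basement: temp
Garage: motion
Roof: motion  
Lab-A: sound  
Lab-A: co2    
Garage: temp  
Garage: co2   
Roof: sound   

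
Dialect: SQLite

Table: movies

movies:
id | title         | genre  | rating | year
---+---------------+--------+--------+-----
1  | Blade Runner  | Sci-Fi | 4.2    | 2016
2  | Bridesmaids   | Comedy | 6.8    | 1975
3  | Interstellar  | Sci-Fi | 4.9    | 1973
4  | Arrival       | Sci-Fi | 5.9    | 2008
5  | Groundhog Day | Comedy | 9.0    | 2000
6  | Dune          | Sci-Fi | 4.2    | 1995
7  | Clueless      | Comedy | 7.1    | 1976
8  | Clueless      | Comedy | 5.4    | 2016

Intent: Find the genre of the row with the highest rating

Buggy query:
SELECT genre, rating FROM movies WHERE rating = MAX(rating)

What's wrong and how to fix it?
Bug: MAX(rating) is an aggregate and cannot be used directly in WHERE

Fix: Wrap MAX in a scalar subquery so WHERE compares against a single value

Corrected query:
SELECT genre, rating FROM movies WHERE rating = (SELECT MAX(rating) FROM movies)

Result:
genre  | rating
-------+-------
Comedy | 9     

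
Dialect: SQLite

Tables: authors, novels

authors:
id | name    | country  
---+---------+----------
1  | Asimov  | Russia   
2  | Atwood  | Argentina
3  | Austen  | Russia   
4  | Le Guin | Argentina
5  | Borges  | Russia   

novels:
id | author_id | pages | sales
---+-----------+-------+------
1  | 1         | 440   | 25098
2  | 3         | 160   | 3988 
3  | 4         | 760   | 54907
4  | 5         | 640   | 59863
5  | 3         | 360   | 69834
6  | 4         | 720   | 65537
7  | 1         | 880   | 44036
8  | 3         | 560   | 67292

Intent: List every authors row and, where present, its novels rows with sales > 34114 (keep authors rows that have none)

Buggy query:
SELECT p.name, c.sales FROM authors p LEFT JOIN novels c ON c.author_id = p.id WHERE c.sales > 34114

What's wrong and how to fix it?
Bug: A WHERE condition on the right-hand table after LEFT JOIN drops unmatched parents

Fix: Move the right-table condition into the ON clause so unmatched parents are kept

Corrected query:
SELECT p.name, c.sales FROM authors p LEFT JOIN novels c ON c.author_id = p.id AND c.sales > 34114

Result:
name    | sales
--------+------
Asimov  | 44036
Atwood  | NULL 
Austen  | 67292
Austen  | 69834
Le Guin | 54907
Le Guin | 65537
Borges  | 59863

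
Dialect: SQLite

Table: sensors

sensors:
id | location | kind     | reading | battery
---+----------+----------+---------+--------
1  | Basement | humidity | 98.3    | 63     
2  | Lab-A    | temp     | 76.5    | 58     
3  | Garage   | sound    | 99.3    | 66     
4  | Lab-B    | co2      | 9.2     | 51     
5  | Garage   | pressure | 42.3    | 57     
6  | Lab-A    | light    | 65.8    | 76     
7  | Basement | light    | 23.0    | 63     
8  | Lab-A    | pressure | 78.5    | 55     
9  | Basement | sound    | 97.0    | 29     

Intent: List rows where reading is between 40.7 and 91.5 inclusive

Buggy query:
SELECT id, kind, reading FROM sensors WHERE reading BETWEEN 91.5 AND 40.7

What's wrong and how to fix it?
Bug: BETWEEN expects the lower bound first; with 91.5 AND 40.7 the range is empty

Fix: Swap the bounds so the smaller value comes first

Corrected query:
SELECT id, kind, reading FROM sensors WHERE reading BETWEEN 40.7 AND 91.5

Result:
id | kind     | reading
---+----------+--------
2  | temp     | 76.5   
5  | pressure | 42.3   
6  | light    | 65.8   
8  | pressure | 78.5   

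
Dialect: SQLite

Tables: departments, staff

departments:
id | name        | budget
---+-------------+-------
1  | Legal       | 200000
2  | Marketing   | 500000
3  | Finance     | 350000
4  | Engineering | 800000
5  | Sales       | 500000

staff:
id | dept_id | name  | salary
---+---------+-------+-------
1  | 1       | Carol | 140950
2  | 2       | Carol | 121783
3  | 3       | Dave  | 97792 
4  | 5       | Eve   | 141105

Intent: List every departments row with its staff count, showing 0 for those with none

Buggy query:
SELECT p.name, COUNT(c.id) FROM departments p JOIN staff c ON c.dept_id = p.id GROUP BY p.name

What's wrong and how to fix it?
Bug: An inner join excludes parents with zero children

Fix: Switch to LEFT JOIN to retain unmatched parent rows

Corrected query:
SELECT p.name, COUNT(c.id) FROM departments p LEFT JOIN staff c ON c.dept_id = p.id GROUP BY p.name

Result:
name        | COUNT(c.id)
------------+------------
Engineering | 0          
Finance     | 1          
Legal       | 1          
Marketing   | 1          
Sales       | 1          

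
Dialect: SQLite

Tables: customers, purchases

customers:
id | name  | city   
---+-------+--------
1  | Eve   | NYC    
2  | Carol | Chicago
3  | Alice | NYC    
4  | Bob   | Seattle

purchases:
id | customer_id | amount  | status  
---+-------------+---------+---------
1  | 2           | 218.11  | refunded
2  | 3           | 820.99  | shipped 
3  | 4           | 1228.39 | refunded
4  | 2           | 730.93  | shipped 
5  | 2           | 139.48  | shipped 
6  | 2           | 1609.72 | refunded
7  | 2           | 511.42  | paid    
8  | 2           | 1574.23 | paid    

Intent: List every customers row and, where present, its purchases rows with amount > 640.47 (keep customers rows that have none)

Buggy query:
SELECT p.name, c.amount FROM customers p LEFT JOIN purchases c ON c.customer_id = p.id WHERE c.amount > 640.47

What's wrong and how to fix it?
Bug: Filtering c.amount in WHERE discards the NULL rows produced by LEFT JOIN, turning it into an inner join

Fix: Move the right-table condition into the ON clause so unmatched parents are kept

Corrected query:
SELECT p.name, c.amount FROM customers p LEFT JOIN purchases c ON c.customer_id = p.id AND c.amount > 640.47

Result:
name  | amount 
------+--------
Eve   | NULL   
Carol | 730.93 
Carol | 1574.23
Carol | 1609.72
Alice | 820.99 
Bob   | 1228.39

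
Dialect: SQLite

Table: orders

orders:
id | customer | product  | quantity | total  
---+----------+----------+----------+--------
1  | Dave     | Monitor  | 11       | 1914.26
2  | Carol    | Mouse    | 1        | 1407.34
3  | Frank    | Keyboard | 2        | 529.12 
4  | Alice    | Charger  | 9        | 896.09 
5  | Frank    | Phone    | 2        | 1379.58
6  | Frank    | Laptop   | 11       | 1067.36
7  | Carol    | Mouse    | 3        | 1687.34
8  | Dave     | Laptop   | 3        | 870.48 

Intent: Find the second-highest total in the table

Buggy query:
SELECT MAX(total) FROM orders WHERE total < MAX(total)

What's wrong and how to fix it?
Bug: The inner MAX is an aggregate inside WHERE, which is not allowed

Fix: Put the inner MAX in a scalar subquery

Corrected query:
SELECT MAX(total) FROM orders WHERE total < (SELECT MAX(total) FROM orders)

Result:
MAX(total)
----------
1687.34   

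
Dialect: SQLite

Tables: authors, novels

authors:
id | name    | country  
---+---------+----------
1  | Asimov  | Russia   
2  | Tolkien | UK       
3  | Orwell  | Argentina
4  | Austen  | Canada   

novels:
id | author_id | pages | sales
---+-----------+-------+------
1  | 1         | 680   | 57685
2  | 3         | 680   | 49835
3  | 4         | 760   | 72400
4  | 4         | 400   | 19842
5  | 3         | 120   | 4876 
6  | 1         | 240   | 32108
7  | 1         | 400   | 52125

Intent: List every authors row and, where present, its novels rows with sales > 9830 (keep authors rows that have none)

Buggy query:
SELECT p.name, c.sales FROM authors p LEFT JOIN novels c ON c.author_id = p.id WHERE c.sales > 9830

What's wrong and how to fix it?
Bug: A WHERE condition on the right-hand table after LEFT JOIN drops unmatched parents

Fix: Put 'c.sales > 9830' in the JOIN's ON clause instead of WHERE

Corrected query:
SELECT p.name, c.sales FROM authors p LEFT JOIN novels c ON c.author_id = p.id AND c.sales > 9830

Result:
name    | sales
--------+------
Asimov  | 32108
Asimov  | 52125
Asimov  | 57685
Tolkien | NULL 
Orwell  | 49835
Austen  | 19842
Austen  | 72400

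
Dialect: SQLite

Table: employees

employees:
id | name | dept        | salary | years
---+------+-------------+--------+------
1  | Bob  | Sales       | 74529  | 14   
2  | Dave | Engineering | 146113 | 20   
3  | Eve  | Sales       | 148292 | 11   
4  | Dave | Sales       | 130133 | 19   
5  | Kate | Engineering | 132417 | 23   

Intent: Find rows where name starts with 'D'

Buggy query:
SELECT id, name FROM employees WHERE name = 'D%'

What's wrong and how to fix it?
Bug: '=' compares the literal string including the % character; pattern matching needs LIKE

Fix: Replace '=' with LIKE so 'D%' is treated as a pattern

Corrected query:
SELECT id, name FROM employees WHERE name LIKE 'D%'

Result:
id | name
---+-----
2  | Dave
4  | Dave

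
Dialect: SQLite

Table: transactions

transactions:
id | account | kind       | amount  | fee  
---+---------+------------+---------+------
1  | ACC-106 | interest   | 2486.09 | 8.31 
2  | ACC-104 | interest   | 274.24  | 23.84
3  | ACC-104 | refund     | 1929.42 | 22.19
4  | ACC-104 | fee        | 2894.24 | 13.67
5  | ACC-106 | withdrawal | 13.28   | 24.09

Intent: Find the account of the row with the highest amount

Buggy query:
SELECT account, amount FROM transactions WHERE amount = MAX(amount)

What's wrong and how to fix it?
Bug: WHERE is evaluated per row; an aggregate over the whole table isn't defined there

Fix: Use a subquery: WHERE amount = (SELECT MAX(amount) FROM transactions)

Corrected query:
SELECT account, amount FROM transactions WHERE amount = (SELECT MAX(amount) FROM transactions)

Result:
account | amount 
--------+--------
ACC-104 | 2894.24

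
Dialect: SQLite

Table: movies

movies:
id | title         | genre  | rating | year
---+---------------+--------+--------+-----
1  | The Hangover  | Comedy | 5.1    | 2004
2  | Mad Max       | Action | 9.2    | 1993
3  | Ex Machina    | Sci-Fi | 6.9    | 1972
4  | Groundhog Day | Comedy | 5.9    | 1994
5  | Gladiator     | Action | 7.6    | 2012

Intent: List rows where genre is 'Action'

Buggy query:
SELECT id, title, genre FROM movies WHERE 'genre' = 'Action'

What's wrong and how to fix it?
Bug: Single quotes denote string literals in SQL; the column name is being compared as a constant string

Fix: Remove the quotes around the column name (or use double quotes for an identifier)

Corrected query:
SELECT id, title, genre FROM movies WHERE genre = 'Action'

Result:
id | title     | genre 
---+-----------+-------
2  | Mad Max   | Action
5  | Gladiator | Action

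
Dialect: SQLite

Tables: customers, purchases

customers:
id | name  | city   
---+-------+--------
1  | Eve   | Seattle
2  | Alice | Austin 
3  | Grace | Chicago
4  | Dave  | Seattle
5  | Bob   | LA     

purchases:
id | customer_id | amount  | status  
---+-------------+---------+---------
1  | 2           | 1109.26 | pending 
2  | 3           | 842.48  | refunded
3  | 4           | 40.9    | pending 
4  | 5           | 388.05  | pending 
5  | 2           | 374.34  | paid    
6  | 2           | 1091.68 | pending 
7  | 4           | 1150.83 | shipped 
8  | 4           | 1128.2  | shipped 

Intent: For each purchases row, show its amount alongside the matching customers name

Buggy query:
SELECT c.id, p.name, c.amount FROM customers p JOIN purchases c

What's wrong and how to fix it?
Bug: JOIN with no ON clause produces a cartesian product; every purchases row pairs with every customers row

Fix: Add ON c.customer_id = p.id to the JOIN

Corrected query:
SELECT c.id, p.name, c.amount FROM customers p JOIN purchases c ON c.customer_id = p.id

Result:
id | name  | amount 
---+-------+--------
1  | Alice | 1109.26
2  | Grace | 842.48 
3  | Dave  | 40.9   
4  | Bob   | 388.05 
5  | Alice | 374.34 
6  | Alice | 1091.68
7  | Dave  | 1150.83
8  | Dave  | 1128.2 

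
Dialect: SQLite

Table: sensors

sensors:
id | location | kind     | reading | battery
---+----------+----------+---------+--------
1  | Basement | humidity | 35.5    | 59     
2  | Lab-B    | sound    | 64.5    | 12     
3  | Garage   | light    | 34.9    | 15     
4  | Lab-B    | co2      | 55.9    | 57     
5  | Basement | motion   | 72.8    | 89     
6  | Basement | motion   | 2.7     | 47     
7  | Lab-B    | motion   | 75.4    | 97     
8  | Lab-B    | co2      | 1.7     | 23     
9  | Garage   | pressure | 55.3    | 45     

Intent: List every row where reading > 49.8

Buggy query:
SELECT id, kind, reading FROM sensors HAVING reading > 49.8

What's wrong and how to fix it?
Bug: This is a non-aggregate query (no GROUP BY, no aggregates), so in SQLite the HAVING clause is invalid here; a row-level condition belongs in WHERE

Fix: Use WHERE for row-level filtering

Corrected query:
SELECT id, kind, reading FROM sensors WHERE reading > 49.8

Result:
id | kind     | reading
---+----------+--------
2  | sound    | 64.5   
4  | co2      | 55.9   
5  | motion   | 72.8   
7  | motion   | 75.4   
9  | pressure | 55.3   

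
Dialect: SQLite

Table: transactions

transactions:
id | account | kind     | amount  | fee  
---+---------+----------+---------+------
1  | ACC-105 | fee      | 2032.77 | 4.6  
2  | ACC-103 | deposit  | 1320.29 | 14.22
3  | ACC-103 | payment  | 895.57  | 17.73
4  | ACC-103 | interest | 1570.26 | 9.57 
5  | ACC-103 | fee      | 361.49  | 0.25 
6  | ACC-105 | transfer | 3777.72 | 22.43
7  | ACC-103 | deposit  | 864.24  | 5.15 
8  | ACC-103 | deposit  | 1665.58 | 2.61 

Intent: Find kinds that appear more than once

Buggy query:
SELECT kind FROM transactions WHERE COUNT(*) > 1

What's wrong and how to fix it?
Bug: COUNT(*) is an aggregate and cannot be used in WHERE

Fix: Group first, then use HAVING for the count condition

Corrected query:
SELECT kind FROM transactions GROUP BY kind HAVING COUNT(*) > 1

Result:
kind   
-------
deposit
fee    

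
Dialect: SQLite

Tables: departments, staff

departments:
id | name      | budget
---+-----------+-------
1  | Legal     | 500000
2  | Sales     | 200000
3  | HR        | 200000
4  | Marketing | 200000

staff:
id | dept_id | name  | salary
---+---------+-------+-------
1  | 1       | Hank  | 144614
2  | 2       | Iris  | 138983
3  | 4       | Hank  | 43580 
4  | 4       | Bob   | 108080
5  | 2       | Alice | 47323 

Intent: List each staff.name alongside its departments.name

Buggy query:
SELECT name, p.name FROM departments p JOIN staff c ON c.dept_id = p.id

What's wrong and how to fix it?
Bug: 'name' exists in both joined tables, so the database can't tell which one is meant

Fix: Qualify the column with its table alias (c.name)

Corrected query:
SELECT c.name, p.name FROM departments p JOIN staff c ON c.dept_id = p.id

Result:
name  | name     
------+----------
Hank  | Legal    
Iris  | Sales    
Hank  | Marketing
Bob   | Marketing
Alice | Sales    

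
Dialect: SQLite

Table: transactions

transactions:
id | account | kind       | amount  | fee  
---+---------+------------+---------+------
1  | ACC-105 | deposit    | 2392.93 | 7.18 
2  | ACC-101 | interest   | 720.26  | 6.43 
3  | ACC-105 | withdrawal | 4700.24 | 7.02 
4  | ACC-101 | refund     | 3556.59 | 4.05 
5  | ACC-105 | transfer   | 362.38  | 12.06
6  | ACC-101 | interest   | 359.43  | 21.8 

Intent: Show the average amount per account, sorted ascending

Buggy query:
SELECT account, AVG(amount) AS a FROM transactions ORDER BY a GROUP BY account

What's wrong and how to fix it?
Bug: ORDER BY appears before GROUP BY; SQL clause order requires GROUP BY first

Fix: Move ORDER BY to the end, after GROUP BY

Corrected query:
SELECT account, AVG(amount) AS a FROM transactions GROUP BY account ORDER BY a

Result:
account | a          
--------+------------
ACC-101 | 1545.426667
ACC-105 | 2485.183333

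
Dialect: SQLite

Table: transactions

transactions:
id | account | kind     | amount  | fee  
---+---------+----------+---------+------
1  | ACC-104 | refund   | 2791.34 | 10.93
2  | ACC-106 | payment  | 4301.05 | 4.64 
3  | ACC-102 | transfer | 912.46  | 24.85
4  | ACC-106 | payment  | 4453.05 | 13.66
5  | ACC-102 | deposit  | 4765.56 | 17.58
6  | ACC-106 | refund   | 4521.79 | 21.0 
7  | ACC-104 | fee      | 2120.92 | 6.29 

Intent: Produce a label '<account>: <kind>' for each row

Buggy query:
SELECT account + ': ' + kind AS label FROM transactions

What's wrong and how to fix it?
Bug: SQLite uses || for string concatenation; + coerces text to numbers (yielding 0)

Fix: Use the || operator for string concatenation

Corrected query:
SELECT account || ': ' || kind AS label FROM transactions

Result:
label            
-----------------
ACC-104: refund  
ACC-106: payment 
ACC-102: transfer
ACC-106: payment 
ACC-102: deposit 
ACC-106: refund  
ACC-104: fee     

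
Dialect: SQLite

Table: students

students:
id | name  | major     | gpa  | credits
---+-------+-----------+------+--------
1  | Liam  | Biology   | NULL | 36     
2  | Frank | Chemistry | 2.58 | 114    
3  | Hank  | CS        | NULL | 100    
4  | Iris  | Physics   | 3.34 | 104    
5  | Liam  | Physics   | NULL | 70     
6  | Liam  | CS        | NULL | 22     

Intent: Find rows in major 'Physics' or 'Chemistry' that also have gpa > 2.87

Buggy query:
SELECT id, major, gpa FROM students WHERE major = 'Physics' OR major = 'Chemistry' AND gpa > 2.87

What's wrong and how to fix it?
Bug: AND binds tighter than OR, so this parses as major = 'Physics' OR (major = 'Chemistry' AND gpa > 2.87)

Fix: Group the OR with parentheses (or use IN), then AND the threshold

Corrected query:
SELECT id, major, gpa FROM students WHERE (major = 'Physics' OR major = 'Chemistry') AND gpa > 2.87

Result:
id | major   | gpa 
---+---------+-----
4  | Physics | 3.34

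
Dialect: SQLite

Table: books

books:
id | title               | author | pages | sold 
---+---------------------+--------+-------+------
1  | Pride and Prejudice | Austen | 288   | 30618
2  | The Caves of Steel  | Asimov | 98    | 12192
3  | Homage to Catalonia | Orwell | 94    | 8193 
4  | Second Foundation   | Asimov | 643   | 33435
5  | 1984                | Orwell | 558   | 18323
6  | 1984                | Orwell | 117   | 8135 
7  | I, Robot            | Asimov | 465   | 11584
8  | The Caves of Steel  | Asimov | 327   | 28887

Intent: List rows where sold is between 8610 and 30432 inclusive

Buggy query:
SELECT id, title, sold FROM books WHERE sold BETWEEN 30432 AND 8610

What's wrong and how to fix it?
Bug: The bounds are reversed; BETWEEN a AND b requires a <= b to match anything

Fix: Write BETWEEN 8610 AND 30432

Corrected query:
SELECT id, title, sold FROM books WHERE sold BETWEEN 8610 AND 30432

Result:
id | title              | sold 
---+--------------------+------
2  | The Caves of Steel | 12192
5  | 1984               | 18323
7  | I, Robot           | 11584
8  | The Caves of Steel | 28887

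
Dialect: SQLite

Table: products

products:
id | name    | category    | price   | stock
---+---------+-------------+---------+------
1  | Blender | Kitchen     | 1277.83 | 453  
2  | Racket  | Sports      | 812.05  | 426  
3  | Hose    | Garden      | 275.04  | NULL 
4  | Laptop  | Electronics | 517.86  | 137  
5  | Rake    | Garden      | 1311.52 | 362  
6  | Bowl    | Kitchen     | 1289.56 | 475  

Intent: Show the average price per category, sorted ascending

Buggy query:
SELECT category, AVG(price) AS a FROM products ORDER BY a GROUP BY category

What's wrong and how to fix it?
Bug: ORDER BY appears before GROUP BY; SQL clause order requires GROUP BY first

Fix: Move ORDER BY to the end, after GROUP BY

Corrected query:
SELECT category, AVG(price) AS a FROM products GROUP BY category ORDER BY a

Result:
category    | a       
------------+---------
Electronics | 517.86  
Garden      | 793.28  
Sports      | 812.05  
Kitchen     | 1283.695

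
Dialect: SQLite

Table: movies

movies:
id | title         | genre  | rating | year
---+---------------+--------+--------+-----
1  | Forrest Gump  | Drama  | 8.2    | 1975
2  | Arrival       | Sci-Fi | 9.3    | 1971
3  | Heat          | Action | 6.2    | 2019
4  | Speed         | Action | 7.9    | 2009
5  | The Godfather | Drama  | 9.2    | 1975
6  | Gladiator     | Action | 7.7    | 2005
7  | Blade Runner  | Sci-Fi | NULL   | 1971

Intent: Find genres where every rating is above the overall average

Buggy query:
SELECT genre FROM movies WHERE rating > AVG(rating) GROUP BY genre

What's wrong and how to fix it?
Bug: WHERE evaluates per row before aggregation, so AVG() is unavailable

Fix: Use a subquery for AVG and a HAVING MIN(...) filter so the condition holds for every row in the group

Corrected query:
SELECT genre FROM movies GROUP BY genre HAVING MIN(rating) > (SELECT AVG(rating) FROM movies)

Result:
genre 
------
Drama 
Sci-Fi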